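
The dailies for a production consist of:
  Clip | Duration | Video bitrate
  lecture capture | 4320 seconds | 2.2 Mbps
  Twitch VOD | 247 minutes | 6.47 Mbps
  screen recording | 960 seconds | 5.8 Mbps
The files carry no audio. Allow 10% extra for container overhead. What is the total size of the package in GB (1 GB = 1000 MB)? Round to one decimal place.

15.3 GB

lecture capture: 2.200 Mbps × 4320 s × 1.10 = 10454.4 Mb
Twitch VOD: 6.470 Mbps × 14820 s × 1.10 = 105473.9 Mb
screen recording: 5.800 Mbps × 960 s × 1.10 = 6124.8 Mb
Total: 122053.1 Mb = 15256.6 MB.
= 15.26 GB.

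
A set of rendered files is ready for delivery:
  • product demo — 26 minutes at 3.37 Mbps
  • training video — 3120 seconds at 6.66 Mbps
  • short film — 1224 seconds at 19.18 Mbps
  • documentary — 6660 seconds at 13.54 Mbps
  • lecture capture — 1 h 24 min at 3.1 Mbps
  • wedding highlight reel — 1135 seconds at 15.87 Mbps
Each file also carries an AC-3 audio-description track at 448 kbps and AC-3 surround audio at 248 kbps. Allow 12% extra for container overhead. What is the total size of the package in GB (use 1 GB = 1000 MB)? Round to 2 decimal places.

26.09 GB

Audio total: 448 + 248 = 696 kbps = 0.696 Mbps.
product demo: 4.066 Mbps × 1560 s × 1.12 = 7104.1 Mb
training video: 7.356 Mbps × 3120 s × 1.12 = 25704.8 Mb
short film: 19.876 Mbps × 1224 s × 1.12 = 27247.6 Mb
documentary: 14.236 Mbps × 6660 s × 1.12 = 106189.2 Mb
lecture capture: 3.796 Mbps × 5040 s × 1.12 = 21427.7 Mb
wedding highlight reel: 16.566 Mbps × 1135 s × 1.12 = 21058.7 Mb
Total: 208732.1 Mb = 26091.5 MB.
= 26.09 GB.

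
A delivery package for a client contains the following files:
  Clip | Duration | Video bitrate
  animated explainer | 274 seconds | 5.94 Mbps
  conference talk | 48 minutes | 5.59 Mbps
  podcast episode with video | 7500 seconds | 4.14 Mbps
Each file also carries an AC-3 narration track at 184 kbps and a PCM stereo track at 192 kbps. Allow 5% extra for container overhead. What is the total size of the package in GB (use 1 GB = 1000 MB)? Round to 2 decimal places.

Audio total: 184 + 192 = 376 kbps = 0.376 Mbps.
animated explainer: 6.316 Mbps × 274 s × 1.05 = 1817.1 Mb
conference talk: 5.966 Mbps × 2880 s × 1.05 = 18041.2 Mb
podcast episode with video: 4.516 Mbps × 7500 s × 1.05 = 35563.5 Mb
Total: 55421.8 Mb = 6927.7 MB.
= 6.928 GB.

6.93 GB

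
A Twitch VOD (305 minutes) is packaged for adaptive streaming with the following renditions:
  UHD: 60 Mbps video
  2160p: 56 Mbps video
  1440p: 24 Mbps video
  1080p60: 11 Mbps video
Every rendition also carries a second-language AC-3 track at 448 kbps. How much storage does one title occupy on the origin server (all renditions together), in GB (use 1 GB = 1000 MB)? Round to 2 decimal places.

349.51 GB

305 min = 18300 s
Audio: 448 kbps = 0.448 Mbps.
Sum of rendition bitrates: (60+0.448) + (56+0.448) + (24+0.448) + (11+0.448) = 152.792 Mbps.
× 18300 s = 2,796,094 Mb = 349,512 MB = 349.5 GB.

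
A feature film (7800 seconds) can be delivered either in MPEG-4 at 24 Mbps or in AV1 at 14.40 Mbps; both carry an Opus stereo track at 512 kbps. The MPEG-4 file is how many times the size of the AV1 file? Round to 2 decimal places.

Audio: 512 kbps = 0.512 Mbps.
MPEG-4: 24.512 Mbps × 7800 s = 191193.6 Mb = 23.899 GB.
AV1: 14.912 Mbps × 7800 s = 116313.6 Mb = 14.539 GB.
Ratio: 23.899 / 14.539 = 1.644.

1.64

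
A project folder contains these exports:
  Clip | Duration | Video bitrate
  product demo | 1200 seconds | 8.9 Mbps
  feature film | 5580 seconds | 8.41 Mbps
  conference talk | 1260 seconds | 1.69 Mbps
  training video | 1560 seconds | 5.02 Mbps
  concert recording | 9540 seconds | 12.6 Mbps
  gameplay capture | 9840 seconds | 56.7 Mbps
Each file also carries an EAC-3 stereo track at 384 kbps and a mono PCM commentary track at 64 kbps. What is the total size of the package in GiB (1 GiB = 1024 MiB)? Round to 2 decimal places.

Audio total: 384 + 64 = 448 kbps = 0.448 Mbps.
product demo: 9.348 Mbps × 1200 s = 11217.6 Mb
feature film: 8.858 Mbps × 5580 s = 49427.6 Mb
conference talk: 2.138 Mbps × 1260 s = 2693.9 Mb
training video: 5.468 Mbps × 1560 s = 8530.1 Mb
concert recording: 13.048 Mbps × 9540 s = 124477.9 Mb
gameplay capture: 57.148 Mbps × 9840 s = 562336.3 Mb
Total: 758683.4 Mb = 94835.4 MB.
= 88.32 GiB.

88.32 GiB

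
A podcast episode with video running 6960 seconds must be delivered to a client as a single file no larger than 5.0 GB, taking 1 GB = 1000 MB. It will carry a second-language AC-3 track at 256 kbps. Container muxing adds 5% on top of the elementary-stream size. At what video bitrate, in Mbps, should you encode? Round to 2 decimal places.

Budget: 5.0 GB = 40000.0 Mb.
Stream payload after overhead: 40000.0 / 1.05 = 38095.2 Mb.
Total bitrate budget: 38095.2 Mb / 6960 s = 5.473 Mbps.
Audio: 256 kbps = 0.256 Mbps.
Video: 5.473 − 0.256 = 5.217 Mbps.

5.22 Mbps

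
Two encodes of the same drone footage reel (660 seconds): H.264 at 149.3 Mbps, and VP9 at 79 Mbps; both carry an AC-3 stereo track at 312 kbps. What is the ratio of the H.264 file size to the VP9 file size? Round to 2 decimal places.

Audio: 312 kbps = 0.312 Mbps.
H.264: 149.612 Mbps × 660 s = 98743.9 Mb = 11.495 GiB.
VP9: 79.312 Mbps × 660 s = 52345.9 Mb = 6.094 GiB.
Ratio: 11.495 / 6.094 = 1.886.

1.89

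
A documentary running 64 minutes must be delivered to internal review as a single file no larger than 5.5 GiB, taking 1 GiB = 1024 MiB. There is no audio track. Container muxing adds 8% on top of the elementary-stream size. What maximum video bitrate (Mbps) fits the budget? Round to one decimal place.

Budget: 5.5 GiB = 47244.6 Mb.
Stream payload after overhead: 47244.6 / 1.08 = 43745.0 Mb.
64 min = 3840 s
Total bitrate budget: 43745.0 Mb / 3840 s = 11.392 Mbps.

11.4 Mbps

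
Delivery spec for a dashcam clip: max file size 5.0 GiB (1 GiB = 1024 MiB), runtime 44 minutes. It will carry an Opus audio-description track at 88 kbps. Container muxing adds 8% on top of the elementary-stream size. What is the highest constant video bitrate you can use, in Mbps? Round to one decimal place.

15.0 Mbps

Budget: 5.0 GiB = 42949.7 Mb.
Stream payload after overhead: 42949.7 / 1.08 = 39768.2 Mb.
44 min = 2640 s
Total bitrate budget: 39768.2 Mb / 2640 s = 15.064 Mbps.
Audio: 88 kbps = 0.088 Mbps.
Video: 15.064 − 0.088 = 14.976 Mbps.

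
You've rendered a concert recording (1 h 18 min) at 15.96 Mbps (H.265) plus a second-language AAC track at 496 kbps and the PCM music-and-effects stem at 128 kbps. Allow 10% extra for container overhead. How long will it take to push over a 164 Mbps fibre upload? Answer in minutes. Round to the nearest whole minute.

1 h 18 min = 78 min = 4680 s
Audio total: 496 + 128 = 624 kbps = 0.624 Mbps.
Total bitrate: 16.584 Mbps.
File: 16.584 Mbps × 4680 s = 77613.1 Mb.
With 10% container overhead: ×1.10. → 85374.4 Mb.
At 164 Mbps: 85374.4 / 164 = 520.6 s ≈ 8.68 minutes.

9 minutes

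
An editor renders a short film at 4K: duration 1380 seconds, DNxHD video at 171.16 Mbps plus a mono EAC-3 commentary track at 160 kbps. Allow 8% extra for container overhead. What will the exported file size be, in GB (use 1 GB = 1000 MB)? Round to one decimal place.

31.9 GB

Audio: 160 kbps = 0.160 Mbps.
Total bitrate: 171.16 + 0.160 = 171.320 Mbps.
Stream data: 171.320 Mbps × 1380 s = 236421.6 Mb.
With 8% container overhead: ×1.08.
255,335 Mb ÷ 8 = 31,917 MB → 31.92 GB.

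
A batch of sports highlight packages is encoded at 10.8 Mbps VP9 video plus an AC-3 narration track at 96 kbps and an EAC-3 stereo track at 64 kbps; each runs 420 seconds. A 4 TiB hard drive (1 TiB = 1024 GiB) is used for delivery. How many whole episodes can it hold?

Audio total: 96 + 64 = 160 kbps = 0.160 Mbps.
Total bitrate: 10.960 Mbps.
Per item: 10.960 Mbps × 420 s = 4,603 Mb = 575.4 MB.
Capacity: 4 TiB = 35,184,372 Mb; 7643.46 items → 7643 complete.

7643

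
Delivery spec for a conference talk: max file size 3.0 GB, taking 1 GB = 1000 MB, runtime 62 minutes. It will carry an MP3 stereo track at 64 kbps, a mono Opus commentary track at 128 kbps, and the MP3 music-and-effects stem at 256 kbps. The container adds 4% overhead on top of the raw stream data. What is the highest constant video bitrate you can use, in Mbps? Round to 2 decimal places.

Budget: 3.0 GB = 24000.0 Mb.
Stream payload after overhead: 24000.0 / 1.04 = 23076.9 Mb.
62 min = 3720 s
Total bitrate budget: 23076.9 Mb / 3720 s = 6.203 Mbps.
Audio total: 64 + 128 + 256 = 448 kbps = 0.448 Mbps.
Video: 6.203 − 0.448 = 5.755 Mbps.

5.76 Mbps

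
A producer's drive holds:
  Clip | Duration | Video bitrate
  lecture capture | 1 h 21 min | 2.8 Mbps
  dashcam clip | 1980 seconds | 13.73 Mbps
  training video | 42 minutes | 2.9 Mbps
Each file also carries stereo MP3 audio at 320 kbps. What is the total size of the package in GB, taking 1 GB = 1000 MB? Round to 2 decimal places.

6.39 GB

Audio: 320 kbps = 0.320 Mbps.
lecture capture: 3.120 Mbps × 4860 s = 15163.2 Mb
dashcam clip: 14.050 Mbps × 1980 s = 27819.0 Mb
training video: 3.220 Mbps × 2520 s = 8114.4 Mb
Total: 51096.6 Mb = 6387.1 MB.
= 6.387 GB.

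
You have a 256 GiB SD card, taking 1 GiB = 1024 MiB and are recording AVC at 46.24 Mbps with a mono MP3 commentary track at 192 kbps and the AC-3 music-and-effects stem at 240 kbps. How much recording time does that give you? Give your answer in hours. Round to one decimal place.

Audio total: 192 + 240 = 432 kbps = 0.432 Mbps.
Total bitrate: 46.24 + 0.432 = 46.672 Mbps.
Capacity: 256 GiB = 2,199,023 Mb.
Recording time: 2,199,023 / 46.672 = 47,117 s ≈ 13.1 hours.

13.1 hours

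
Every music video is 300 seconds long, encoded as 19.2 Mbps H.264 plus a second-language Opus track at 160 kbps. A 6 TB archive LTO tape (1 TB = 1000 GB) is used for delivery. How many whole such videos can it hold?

Audio: 160 kbps = 0.160 Mbps.
Total bitrate: 19.360 Mbps.
Per item: 19.360 Mbps × 300 s = 5,808 Mb = 726.0 MB.
Capacity: 6 TB = 48,000,000 Mb; 8264.46 items → 8264 complete.

8264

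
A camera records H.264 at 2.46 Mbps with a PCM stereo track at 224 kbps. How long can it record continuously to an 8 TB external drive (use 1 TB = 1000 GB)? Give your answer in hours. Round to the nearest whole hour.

Audio: 224 kbps = 0.224 Mbps.
Total bitrate: 2.46 + 0.224 = 2.684 Mbps.
Capacity: 8 TB = 64,000,000 Mb.
Recording time: 64,000,000 / 2.684 = 23,845,007 s ≈ 6,624 hours.

6624 hours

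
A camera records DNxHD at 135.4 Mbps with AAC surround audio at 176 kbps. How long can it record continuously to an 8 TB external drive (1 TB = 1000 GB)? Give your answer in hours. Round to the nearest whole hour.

131 hours

Audio: 176 kbps = 0.176 Mbps.
Total bitrate: 135.4 + 0.176 = 135.576 Mbps.
Capacity: 8 TB = 64,000,000 Mb.
Recording time: 64,000,000 / 135.576 = 472,060 s ≈ 131 hours.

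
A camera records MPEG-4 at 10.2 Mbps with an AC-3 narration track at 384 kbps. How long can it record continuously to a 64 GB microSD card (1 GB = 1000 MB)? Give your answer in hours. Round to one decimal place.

13.4 hours

Audio: 384 kbps = 0.384 Mbps.
Total bitrate: 10.2 + 0.384 = 10.584 Mbps.
Capacity: 64 GB = 512,000 Mb.
Recording time: 512,000 / 10.584 = 48,375 s ≈ 13.4 hours.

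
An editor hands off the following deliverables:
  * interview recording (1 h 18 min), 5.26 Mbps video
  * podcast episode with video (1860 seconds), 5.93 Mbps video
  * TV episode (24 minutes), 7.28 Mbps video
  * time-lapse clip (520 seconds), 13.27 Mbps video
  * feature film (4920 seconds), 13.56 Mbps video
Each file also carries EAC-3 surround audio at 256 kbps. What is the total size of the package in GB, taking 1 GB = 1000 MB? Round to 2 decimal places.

Audio: 256 kbps = 0.256 Mbps.
interview recording: 5.516 Mbps × 4680 s = 25814.9 Mb
podcast episode with video: 6.186 Mbps × 1860 s = 11506.0 Mb
TV episode: 7.536 Mbps × 1440 s = 10851.8 Mb
time-lapse clip: 13.526 Mbps × 520 s = 7033.5 Mb
feature film: 13.816 Mbps × 4920 s = 67974.7 Mb
Total: 123180.9 Mb = 15397.6 MB.
= 15.40 GB.

15.40 GB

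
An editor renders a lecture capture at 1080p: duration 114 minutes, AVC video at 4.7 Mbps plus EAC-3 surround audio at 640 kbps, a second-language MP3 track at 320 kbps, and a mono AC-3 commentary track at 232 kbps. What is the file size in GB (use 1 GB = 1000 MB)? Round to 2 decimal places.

114 min = 6840 s
Audio total: 640 + 320 + 232 = 1192 kbps = 1.192 Mbps.
Total bitrate: 4.7 + 1.192 = 5.892 Mbps.
Stream data: 5.892 Mbps × 6840 s = 40301.3 Mb.
40,301 Mb ÷ 8 = 5,038 MB → 5.038 GB.

5.04 GB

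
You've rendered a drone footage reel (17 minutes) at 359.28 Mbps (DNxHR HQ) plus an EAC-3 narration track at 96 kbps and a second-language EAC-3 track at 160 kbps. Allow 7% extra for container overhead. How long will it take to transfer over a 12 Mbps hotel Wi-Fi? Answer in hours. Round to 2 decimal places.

17 min = 1020 s
Audio total: 96 + 160 = 256 kbps = 0.256 Mbps.
Total bitrate: 359.536 Mbps.
File: 359.536 Mbps × 1020 s = 366726.7 Mb.
With 7% container overhead: ×1.07. → 392397.6 Mb.
At 12 Mbps: 392397.6 / 12 = 32699.8 s ≈ 9.08 hours.

9.08 hours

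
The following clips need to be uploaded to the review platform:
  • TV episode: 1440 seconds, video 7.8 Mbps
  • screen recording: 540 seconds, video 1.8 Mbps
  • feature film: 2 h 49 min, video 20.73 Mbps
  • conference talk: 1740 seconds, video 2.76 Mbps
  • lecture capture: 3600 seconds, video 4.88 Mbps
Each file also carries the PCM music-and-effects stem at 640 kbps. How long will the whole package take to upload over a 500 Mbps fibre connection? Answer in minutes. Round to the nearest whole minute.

9 minutes

Audio: 640 kbps = 0.640 Mbps.
TV episode: 8.440 Mbps × 1440 s = 12153.6 Mb
screen recording: 2.440 Mbps × 540 s = 1317.6 Mb
feature film: 21.370 Mbps × 10140 s = 216691.8 Mb
conference talk: 3.400 Mbps × 1740 s = 5916.0 Mb
lecture capture: 5.520 Mbps × 3600 s = 19872.0 Mb
Total: 255951.0 Mb = 31993.9 MB.
At 500 Mbps: 255951.0 / 500 = 512 s ≈ 8.53 minutes.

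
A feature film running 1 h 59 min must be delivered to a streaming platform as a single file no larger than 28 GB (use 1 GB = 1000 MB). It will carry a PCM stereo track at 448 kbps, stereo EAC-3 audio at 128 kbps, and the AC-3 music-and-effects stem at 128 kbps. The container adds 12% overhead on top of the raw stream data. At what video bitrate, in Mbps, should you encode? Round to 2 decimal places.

Budget: 28 GB = 224000.0 Mb.
Stream payload after overhead: 224000.0 / 1.12 = 200000.0 Mb.
1 h 59 min = 119 min = 7140 s
Total bitrate budget: 200000.0 Mb / 7140 s = 28.011 Mbps.
Audio total: 448 + 128 + 128 = 704 kbps = 0.704 Mbps.
Video: 28.011 − 0.704 = 27.307 Mbps.

27.31 Mbps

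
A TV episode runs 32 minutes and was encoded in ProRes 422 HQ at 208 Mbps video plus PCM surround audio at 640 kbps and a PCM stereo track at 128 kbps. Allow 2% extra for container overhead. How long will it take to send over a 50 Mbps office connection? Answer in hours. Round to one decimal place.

32 min = 1920 s
Audio total: 640 + 128 = 768 kbps = 0.768 Mbps.
Total bitrate: 208.768 Mbps.
File: 208.768 Mbps × 1920 s = 400834.6 Mb.
With 2% container overhead: ×1.02. → 408851.3 Mb.
At 50 Mbps: 408851.3 / 50 = 8177.0 s ≈ 2.27 hours.

2.3 hours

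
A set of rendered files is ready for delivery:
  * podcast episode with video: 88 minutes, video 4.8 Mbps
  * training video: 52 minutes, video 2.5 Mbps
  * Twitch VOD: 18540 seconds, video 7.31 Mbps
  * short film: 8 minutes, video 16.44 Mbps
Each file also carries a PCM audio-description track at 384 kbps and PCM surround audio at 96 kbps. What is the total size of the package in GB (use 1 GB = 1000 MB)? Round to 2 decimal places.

Audio total: 384 + 96 = 480 kbps = 0.480 Mbps.
podcast episode with video: 5.280 Mbps × 5280 s = 27878.4 Mb
training video: 2.980 Mbps × 3120 s = 9297.6 Mb
Twitch VOD: 7.790 Mbps × 18540 s = 144426.6 Mb
short film: 16.920 Mbps × 480 s = 8121.6 Mb
Total: 189724.2 Mb = 23715.5 MB.
= 23.72 GB.

23.72 GB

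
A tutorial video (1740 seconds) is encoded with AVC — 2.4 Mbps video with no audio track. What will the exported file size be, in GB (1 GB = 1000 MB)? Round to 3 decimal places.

0.522 GB

Total bitrate: 2.4 Mbps.
Stream data: 2.400 Mbps × 1740 s = 4176.0 Mb.
4,176 Mb ÷ 8 = 522.0 MB → 0.522 GB.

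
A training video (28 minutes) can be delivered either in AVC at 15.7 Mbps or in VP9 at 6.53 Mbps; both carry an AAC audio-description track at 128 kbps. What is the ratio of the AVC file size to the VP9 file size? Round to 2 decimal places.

2.38

28 min = 1680 s
Audio: 128 kbps = 0.128 Mbps.
AVC: 15.828 Mbps × 1680 s = 26591.0 Mb = 3.096 GiB.
VP9: 6.658 Mbps × 1680 s = 11185.4 Mb = 1.302 GiB.
Ratio: 3.096 / 1.302 = 2.377.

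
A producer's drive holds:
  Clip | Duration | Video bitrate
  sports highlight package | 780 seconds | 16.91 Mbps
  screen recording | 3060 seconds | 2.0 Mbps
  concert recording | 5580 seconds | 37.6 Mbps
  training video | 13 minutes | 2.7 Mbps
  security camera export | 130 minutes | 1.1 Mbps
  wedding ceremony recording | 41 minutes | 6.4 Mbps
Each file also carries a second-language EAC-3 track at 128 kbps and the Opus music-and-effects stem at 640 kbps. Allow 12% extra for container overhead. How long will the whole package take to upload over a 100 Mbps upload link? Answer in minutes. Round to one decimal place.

Audio total: 128 + 640 = 768 kbps = 0.768 Mbps.
sports highlight package: 17.678 Mbps × 780 s × 1.12 = 15443.5 Mb
screen recording: 2.768 Mbps × 3060 s × 1.12 = 9486.5 Mb
concert recording: 38.368 Mbps × 5580 s × 1.12 = 239784.7 Mb
training video: 3.468 Mbps × 780 s × 1.12 = 3029.6 Mb
security camera export: 1.868 Mbps × 7800 s × 1.12 = 16318.8 Mb
wedding ceremony recording: 7.168 Mbps × 2460 s × 1.12 = 19749.3 Mb
Total: 303812.4 Mb = 37976.6 MB.
At 100 Mbps: 303812.4 / 100 = 3038 s ≈ 50.6 minutes.

50.6 minutes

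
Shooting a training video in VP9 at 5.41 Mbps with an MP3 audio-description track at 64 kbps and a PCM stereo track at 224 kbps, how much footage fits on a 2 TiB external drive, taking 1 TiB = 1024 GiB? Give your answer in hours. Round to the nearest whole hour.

858 hours

Audio total: 64 + 224 = 288 kbps = 0.288 Mbps.
Total bitrate: 5.41 + 0.288 = 5.698 Mbps.
Capacity: 2 TiB = 17,592,186 Mb.
Recording time: 17,592,186 / 5.698 = 3,087,432 s ≈ 858 hours.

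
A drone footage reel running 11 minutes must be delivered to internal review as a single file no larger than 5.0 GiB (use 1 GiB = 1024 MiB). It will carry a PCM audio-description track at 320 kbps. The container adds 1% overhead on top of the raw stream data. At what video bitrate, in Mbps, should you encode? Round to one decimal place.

64.1 Mbps

Budget: 5.0 GiB = 42949.7 Mb.
Stream payload after overhead: 42949.7 / 1.01 = 42524.4 Mb.
11 min = 660 s
Total bitrate budget: 42524.4 Mb / 660 s = 64.431 Mbps.
Audio: 320 kbps = 0.320 Mbps.
Video: 64.431 − 0.320 = 64.111 Mbps.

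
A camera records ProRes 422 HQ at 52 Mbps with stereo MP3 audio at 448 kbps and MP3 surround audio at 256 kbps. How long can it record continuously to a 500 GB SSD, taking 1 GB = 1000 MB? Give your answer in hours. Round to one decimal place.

21.1 hours

Audio total: 448 + 256 = 704 kbps = 0.704 Mbps.
Total bitrate: 52 + 0.704 = 52.704 Mbps.
Capacity: 500 GB = 4,000,000 Mb.
Recording time: 4,000,000 / 52.704 = 75,896 s ≈ 21.1 hours.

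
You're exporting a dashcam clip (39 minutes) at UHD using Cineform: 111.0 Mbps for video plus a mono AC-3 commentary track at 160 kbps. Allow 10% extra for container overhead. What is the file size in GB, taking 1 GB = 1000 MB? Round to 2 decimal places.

39 min = 2340 s
Audio: 160 kbps = 0.160 Mbps.
Total bitrate: 111.0 + 0.160 = 111.160 Mbps.
Stream data: 111.160 Mbps × 2340 s = 260114.4 Mb.
With 10% container overhead: ×1.10.
286,126 Mb ÷ 8 = 35,766 MB → 35.77 GB.

35.77 GB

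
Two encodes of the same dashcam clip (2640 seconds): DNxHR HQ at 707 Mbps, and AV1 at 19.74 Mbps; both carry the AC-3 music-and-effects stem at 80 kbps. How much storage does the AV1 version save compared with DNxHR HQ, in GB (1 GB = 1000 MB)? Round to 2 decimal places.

226.80 GB

Audio: 80 kbps = 0.080 Mbps.
DNxHR HQ: 707.080 Mbps × 2640 s = 1866691.2 Mb = 233.336 GB.
AV1: 19.820 Mbps × 2640 s = 52324.8 Mb = 6.541 GB.
Saving: 233.336 − 6.541 = 226.796 GB.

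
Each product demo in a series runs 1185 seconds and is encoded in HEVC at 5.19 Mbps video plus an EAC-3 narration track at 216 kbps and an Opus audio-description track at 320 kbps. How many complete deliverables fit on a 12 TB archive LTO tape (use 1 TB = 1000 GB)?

14148

Audio total: 216 + 320 = 536 kbps = 0.536 Mbps.
Total bitrate: 5.726 Mbps.
Per item: 5.726 Mbps × 1185 s = 6,785 Mb = 848.2 MB.
Capacity: 12 TB = 96,000,000 Mb; 14148.21 items → 14148 complete.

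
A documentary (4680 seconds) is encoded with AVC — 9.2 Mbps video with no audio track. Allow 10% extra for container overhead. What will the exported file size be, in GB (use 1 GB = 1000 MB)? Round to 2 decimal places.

5.92 GB

Total bitrate: 9.2 Mbps.
Stream data: 9.200 Mbps × 4680 s = 43056.0 Mb.
With 10% container overhead: ×1.10.
47,362 Mb ÷ 8 = 5,920 MB → 5.920 GB.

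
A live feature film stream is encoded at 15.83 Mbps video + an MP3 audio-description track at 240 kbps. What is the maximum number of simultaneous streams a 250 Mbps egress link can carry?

15

Audio: 240 kbps = 0.240 Mbps.
Per-viewer media rate: 16.070 Mbps.
250 Mbps = 250.0 Mbps; 250.0 / 16.070 = 15.56 → 15 viewers.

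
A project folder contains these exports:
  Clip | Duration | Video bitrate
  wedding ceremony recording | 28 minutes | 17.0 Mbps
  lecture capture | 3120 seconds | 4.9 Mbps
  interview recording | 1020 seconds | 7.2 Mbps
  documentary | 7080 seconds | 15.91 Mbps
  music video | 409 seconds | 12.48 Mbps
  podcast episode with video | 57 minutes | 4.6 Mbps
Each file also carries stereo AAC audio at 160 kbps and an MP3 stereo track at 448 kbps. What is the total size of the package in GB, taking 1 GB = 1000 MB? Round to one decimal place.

24.4 GB

Audio total: 160 + 448 = 608 kbps = 0.608 Mbps.
wedding ceremony recording: 17.608 Mbps × 1680 s = 29581.4 Mb
lecture capture: 5.508 Mbps × 3120 s = 17185.0 Mb
interview recording: 7.808 Mbps × 1020 s = 7964.2 Mb
documentary: 16.518 Mbps × 7080 s = 116947.4 Mb
music video: 13.088 Mbps × 409 s = 5353.0 Mb
podcast episode with video: 5.208 Mbps × 3420 s = 17811.4 Mb
Total: 194842.4 Mb = 24355.3 MB.
= 24.36 GB.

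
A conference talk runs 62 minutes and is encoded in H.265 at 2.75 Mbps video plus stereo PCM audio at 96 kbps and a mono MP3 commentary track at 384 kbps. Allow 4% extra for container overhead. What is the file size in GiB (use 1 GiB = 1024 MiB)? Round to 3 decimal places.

1.455 GiB

62 min = 3720 s
Audio total: 96 + 384 = 480 kbps = 0.480 Mbps.
Total bitrate: 2.75 + 0.480 = 3.230 Mbps.
Stream data: 3.230 Mbps × 3720 s = 12015.6 Mb.
With 4% container overhead: ×1.04.
12,496 Mb = 1,562,028,000 bytes ÷ 1,073,741,824 = 1.455 GiB.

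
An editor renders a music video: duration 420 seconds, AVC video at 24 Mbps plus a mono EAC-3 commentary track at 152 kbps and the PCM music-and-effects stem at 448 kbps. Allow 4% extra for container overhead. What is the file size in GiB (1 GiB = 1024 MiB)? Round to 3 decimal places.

1.251 GiB

Audio total: 152 + 448 = 600 kbps = 0.600 Mbps.
Total bitrate: 24 + 0.600 = 24.600 Mbps.
Stream data: 24.600 Mbps × 420 s = 10332.0 Mb.
With 4% container overhead: ×1.04.
10,745 Mb = 1,343,160,000 bytes ÷ 1,073,741,824 = 1.251 GiB.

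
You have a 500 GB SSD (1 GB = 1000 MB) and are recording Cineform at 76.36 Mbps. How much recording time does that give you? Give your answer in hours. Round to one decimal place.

Capacity: 500 GB = 4,000,000 Mb.
Recording time: 4,000,000 / 76.360 = 52,383 s ≈ 14.6 hours.

14.6 hours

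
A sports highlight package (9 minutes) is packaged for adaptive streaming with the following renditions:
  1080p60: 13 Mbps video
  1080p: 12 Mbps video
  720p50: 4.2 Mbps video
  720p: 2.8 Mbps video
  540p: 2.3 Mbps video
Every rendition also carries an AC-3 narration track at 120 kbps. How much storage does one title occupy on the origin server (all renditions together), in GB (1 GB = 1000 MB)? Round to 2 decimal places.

2.36 GB

9 min = 540 s
Audio: 120 kbps = 0.120 Mbps.
Sum of rendition bitrates: (13+0.120) + (12+0.120) + (4.2+0.120) + (2.8+0.120) + (2.3+0.120) = 34.900 Mbps.
× 540 s = 18,846 Mb = 2,356 MB = 2.356 GB.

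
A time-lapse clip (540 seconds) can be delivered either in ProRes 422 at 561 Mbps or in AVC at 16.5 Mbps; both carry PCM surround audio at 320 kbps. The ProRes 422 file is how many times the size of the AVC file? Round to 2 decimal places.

Audio: 320 kbps = 0.320 Mbps.
ProRes 422: 561.320 Mbps × 540 s = 303112.8 Mb = 37.889 GB.
AVC: 16.820 Mbps × 540 s = 9082.8 Mb = 1.135 GB.
Ratio: 37.889 / 1.135 = 33.372.

33.37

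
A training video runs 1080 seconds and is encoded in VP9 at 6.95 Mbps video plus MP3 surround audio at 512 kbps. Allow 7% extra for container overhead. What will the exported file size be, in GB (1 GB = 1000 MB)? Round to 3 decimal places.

1.078 GB

Audio: 512 kbps = 0.512 Mbps.
Total bitrate: 6.95 + 0.512 = 7.462 Mbps.
Stream data: 7.462 Mbps × 1080 s = 8059.0 Mb.
With 7% container overhead: ×1.07.
8,623 Mb ÷ 8 = 1,078 MB → 1.078 GB.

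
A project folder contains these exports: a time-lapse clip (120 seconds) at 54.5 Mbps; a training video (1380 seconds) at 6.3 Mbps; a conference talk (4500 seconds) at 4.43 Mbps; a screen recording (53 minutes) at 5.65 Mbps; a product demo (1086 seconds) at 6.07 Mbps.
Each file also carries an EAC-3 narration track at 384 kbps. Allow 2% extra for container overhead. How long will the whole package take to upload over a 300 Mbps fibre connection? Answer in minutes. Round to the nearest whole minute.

4 minutes

Audio: 384 kbps = 0.384 Mbps.
time-lapse clip: 54.884 Mbps × 120 s × 1.02 = 6717.8 Mb
training video: 6.684 Mbps × 1380 s × 1.02 = 9408.4 Mb
conference talk: 4.814 Mbps × 4500 s × 1.02 = 22096.3 Mb
screen recording: 6.034 Mbps × 3180 s × 1.02 = 19571.9 Mb
product demo: 6.454 Mbps × 1086 s × 1.02 = 7149.2 Mb
Total: 64943.6 Mb = 8117.9 MB.
At 300 Mbps: 64943.6 / 300 = 216 s ≈ 3.61 minutes.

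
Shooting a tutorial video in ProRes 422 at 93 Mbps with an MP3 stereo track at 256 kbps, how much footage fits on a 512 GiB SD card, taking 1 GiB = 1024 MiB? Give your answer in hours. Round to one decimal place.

13.1 hours

Audio: 256 kbps = 0.256 Mbps.
Total bitrate: 93 + 0.256 = 93.256 Mbps.
Capacity: 512 GiB = 4,398,047 Mb.
Recording time: 4,398,047 / 93.256 = 47,161 s ≈ 13.1 hours.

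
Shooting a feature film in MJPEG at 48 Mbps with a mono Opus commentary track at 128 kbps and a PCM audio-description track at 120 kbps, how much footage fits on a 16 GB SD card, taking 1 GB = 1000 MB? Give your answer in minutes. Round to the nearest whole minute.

44 minutes

Audio total: 128 + 120 = 248 kbps = 0.248 Mbps.
Total bitrate: 48 + 0.248 = 48.248 Mbps.
Capacity: 16 GB = 128,000 Mb.
Recording time: 128,000 / 48.248 = 2,653 s ≈ 44.2 minutes.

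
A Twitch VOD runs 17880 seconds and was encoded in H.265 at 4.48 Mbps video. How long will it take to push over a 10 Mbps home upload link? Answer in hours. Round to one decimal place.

File: 4.480 Mbps × 17880 s = 80102.4 Mb.
At 10 Mbps: 80102.4 / 10 = 8010.2 s ≈ 2.23 hours.

2.2 hours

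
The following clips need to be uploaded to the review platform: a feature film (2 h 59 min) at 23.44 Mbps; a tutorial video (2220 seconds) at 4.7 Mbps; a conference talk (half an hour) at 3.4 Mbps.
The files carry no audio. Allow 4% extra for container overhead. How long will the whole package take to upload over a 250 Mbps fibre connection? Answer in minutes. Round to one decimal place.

18.6 minutes

feature film: 23.440 Mbps × 10740 s × 1.04 = 261815.4 Mb
tutorial video: 4.700 Mbps × 2220 s × 1.04 = 10851.4 Mb
conference talk: 3.400 Mbps × 1800 s × 1.04 = 6364.8 Mb
Total: 279031.6 Mb = 34878.9 MB.
At 250 Mbps: 279031.6 / 250 = 1116 s ≈ 18.6 minutes.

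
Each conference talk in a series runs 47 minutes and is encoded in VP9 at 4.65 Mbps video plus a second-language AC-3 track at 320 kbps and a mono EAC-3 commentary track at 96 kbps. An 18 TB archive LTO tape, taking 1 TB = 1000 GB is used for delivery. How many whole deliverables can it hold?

47 min = 2820 s
Audio total: 320 + 96 = 416 kbps = 0.416 Mbps.
Total bitrate: 5.066 Mbps.
Per item: 5.066 Mbps × 2820 s = 14,286 Mb = 1,786 MB.
Capacity: 18 TB = 144,000,000 Mb; 10079.71 items → 10079 complete.

10079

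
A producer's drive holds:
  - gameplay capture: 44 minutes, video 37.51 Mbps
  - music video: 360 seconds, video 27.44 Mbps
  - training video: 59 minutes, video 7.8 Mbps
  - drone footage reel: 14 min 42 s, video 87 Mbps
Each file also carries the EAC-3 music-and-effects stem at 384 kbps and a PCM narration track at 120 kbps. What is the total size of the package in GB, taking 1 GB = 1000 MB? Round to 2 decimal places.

27.12 GB

Audio total: 384 + 120 = 504 kbps = 0.504 Mbps.
gameplay capture: 38.014 Mbps × 2640 s = 100357.0 Mb
music video: 27.944 Mbps × 360 s = 10059.8 Mb
training video: 8.304 Mbps × 3540 s = 29396.2 Mb
drone footage reel: 87.504 Mbps × 882 s = 77178.5 Mb
Total: 216991.5 Mb = 27123.9 MB.
= 27.12 GB.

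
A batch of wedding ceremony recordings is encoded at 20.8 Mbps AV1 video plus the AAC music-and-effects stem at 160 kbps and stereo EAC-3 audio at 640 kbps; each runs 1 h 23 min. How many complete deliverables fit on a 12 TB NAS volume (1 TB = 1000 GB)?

1 h 23 min = 83 min = 4980 s
Audio total: 160 + 640 = 800 kbps = 0.800 Mbps.
Total bitrate: 21.600 Mbps.
Per item: 21.600 Mbps × 4980 s = 107,568 Mb = 13,446 MB.
Capacity: 12 TB = 96,000,000 Mb; 892.46 items → 892 complete.

892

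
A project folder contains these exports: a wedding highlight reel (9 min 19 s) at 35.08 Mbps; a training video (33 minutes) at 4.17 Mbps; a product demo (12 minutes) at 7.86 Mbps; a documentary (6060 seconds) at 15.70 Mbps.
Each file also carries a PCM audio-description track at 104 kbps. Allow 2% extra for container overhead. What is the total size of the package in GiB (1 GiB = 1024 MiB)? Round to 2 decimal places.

Audio: 104 kbps = 0.104 Mbps.
wedding highlight reel: 35.184 Mbps × 559 s × 1.02 = 20061.2 Mb
training video: 4.274 Mbps × 1980 s × 1.02 = 8631.8 Mb
product demo: 7.964 Mbps × 720 s × 1.02 = 5848.8 Mb
documentary: 15.804 Mbps × 6060 s × 1.02 = 97687.7 Mb
Total: 132229.4 Mb = 16528.7 MB.
= 15.39 GiB.

15.39 GiB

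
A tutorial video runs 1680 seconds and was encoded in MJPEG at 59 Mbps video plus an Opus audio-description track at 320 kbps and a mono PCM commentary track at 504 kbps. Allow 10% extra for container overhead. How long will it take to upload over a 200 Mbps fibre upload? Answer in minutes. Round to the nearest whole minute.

9 minutes

Audio total: 320 + 504 = 824 kbps = 0.824 Mbps.
Total bitrate: 59.824 Mbps.
File: 59.824 Mbps × 1680 s = 100504.3 Mb.
With 10% container overhead: ×1.10. → 110554.8 Mb.
At 200 Mbps: 110554.8 / 200 = 552.8 s ≈ 9.21 minutes.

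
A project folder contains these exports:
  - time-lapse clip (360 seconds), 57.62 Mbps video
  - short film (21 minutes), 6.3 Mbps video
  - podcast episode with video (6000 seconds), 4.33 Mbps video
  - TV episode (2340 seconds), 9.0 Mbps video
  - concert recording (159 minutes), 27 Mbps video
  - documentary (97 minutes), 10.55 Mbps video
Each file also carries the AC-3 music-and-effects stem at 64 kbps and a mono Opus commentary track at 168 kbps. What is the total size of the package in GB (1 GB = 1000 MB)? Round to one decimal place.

Audio total: 64 + 168 = 232 kbps = 0.232 Mbps.
time-lapse clip: 57.852 Mbps × 360 s = 20826.7 Mb
short film: 6.532 Mbps × 1260 s = 8230.3 Mb
podcast episode with video: 4.562 Mbps × 6000 s = 27372.0 Mb
TV episode: 9.232 Mbps × 2340 s = 21602.9 Mb
concert recording: 27.232 Mbps × 9540 s = 259793.3 Mb
documentary: 10.782 Mbps × 5820 s = 62751.2 Mb
Total: 400576.4 Mb = 50072.1 MB.
= 50.07 GB.

50.1 GB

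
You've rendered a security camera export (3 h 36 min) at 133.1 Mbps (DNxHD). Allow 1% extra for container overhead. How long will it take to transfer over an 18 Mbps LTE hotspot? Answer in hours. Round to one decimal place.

26.9 hours

3 h 36 min = 216 min = 12960 s
File: 133.100 Mbps × 12960 s = 1724976.0 Mb.
With 1% container overhead: ×1.01. → 1742225.8 Mb.
At 18 Mbps: 1742225.8 / 18 = 96790.3 s ≈ 26.9 hours.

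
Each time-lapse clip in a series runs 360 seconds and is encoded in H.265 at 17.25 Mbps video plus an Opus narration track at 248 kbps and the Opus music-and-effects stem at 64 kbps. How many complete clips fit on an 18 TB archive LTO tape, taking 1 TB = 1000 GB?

Audio total: 248 + 64 = 312 kbps = 0.312 Mbps.
Total bitrate: 17.562 Mbps.
Per item: 17.562 Mbps × 360 s = 6,322 Mb = 790.3 MB.
Capacity: 18 TB = 144,000,000 Mb; 22776.45 items → 22776 complete.

22776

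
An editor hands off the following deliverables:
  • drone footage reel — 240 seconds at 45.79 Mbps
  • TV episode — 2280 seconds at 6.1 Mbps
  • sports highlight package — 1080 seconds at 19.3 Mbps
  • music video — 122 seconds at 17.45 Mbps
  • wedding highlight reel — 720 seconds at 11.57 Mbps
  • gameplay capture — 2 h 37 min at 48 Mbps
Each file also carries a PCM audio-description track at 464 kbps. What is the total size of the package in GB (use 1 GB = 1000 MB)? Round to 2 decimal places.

Audio: 464 kbps = 0.464 Mbps.
drone footage reel: 46.254 Mbps × 240 s = 11101.0 Mb
TV episode: 6.564 Mbps × 2280 s = 14965.9 Mb
sports highlight package: 19.764 Mbps × 1080 s = 21345.1 Mb
music video: 17.914 Mbps × 122 s = 2185.5 Mb
wedding highlight reel: 12.034 Mbps × 720 s = 8664.5 Mb
gameplay capture: 48.464 Mbps × 9420 s = 456530.9 Mb
Total: 514792.9 Mb = 64349.1 MB.
= 64.35 GB.

64.35 GB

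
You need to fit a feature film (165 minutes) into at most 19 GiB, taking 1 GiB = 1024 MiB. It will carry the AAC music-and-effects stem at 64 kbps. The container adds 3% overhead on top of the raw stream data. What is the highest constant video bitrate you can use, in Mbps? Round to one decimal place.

Budget: 19 GiB = 163208.8 Mb.
Stream payload after overhead: 163208.8 / 1.03 = 158455.1 Mb.
165 min = 9900 s
Total bitrate budget: 158455.1 Mb / 9900 s = 16.006 Mbps.
Audio: 64 kbps = 0.064 Mbps.
Video: 16.006 − 0.064 = 15.942 Mbps.

15.9 Mbps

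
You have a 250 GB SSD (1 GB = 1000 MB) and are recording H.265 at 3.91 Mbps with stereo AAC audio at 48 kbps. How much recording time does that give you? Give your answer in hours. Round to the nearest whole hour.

Audio: 48 kbps = 0.048 Mbps.
Total bitrate: 3.91 + 0.048 = 3.958 Mbps.
Capacity: 250 GB = 2,000,000 Mb.
Recording time: 2,000,000 / 3.958 = 505,306 s ≈ 140 hours.

140 hours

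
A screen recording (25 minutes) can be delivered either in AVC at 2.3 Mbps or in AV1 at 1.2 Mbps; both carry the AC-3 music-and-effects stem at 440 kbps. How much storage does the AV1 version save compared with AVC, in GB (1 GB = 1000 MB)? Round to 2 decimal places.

0.21 GB

25 min = 1500 s
Audio: 440 kbps = 0.440 Mbps.
AVC: 2.740 Mbps × 1500 s = 4110.0 Mb = 0.514 GB.
AV1: 1.640 Mbps × 1500 s = 2460.0 Mb = 0.307 GB.
Saving: 0.514 − 0.307 = 0.206 GB.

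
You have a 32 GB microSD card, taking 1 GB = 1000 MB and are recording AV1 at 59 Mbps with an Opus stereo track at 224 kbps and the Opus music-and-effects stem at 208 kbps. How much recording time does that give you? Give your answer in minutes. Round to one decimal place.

71.8 minutes

Audio total: 224 + 208 = 432 kbps = 0.432 Mbps.
Total bitrate: 59 + 0.432 = 59.432 Mbps.
Capacity: 32 GB = 256,000 Mb.
Recording time: 256,000 / 59.432 = 4,307 s ≈ 71.8 minutes.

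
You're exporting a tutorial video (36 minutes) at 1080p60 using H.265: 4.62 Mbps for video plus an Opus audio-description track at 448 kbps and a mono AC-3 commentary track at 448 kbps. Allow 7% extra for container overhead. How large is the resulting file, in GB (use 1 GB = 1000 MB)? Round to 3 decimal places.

36 min = 2160 s
Audio total: 448 + 448 = 896 kbps = 0.896 Mbps.
Total bitrate: 4.62 + 0.896 = 5.516 Mbps.
Stream data: 5.516 Mbps × 2160 s = 11914.6 Mb.
With 7% container overhead: ×1.07.
12,749 Mb ÷ 8 = 1,594 MB → 1.594 GB.

1.594 GB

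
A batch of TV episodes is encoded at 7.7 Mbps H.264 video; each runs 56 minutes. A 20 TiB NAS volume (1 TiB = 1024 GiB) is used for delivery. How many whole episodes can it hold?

56 min = 3360 s
Per item: 7.700 Mbps × 3360 s = 25,872 Mb = 3,234 MB.
Capacity: 20 TiB = 175,921,860 Mb; 6799.70 items → 6799 complete.

6799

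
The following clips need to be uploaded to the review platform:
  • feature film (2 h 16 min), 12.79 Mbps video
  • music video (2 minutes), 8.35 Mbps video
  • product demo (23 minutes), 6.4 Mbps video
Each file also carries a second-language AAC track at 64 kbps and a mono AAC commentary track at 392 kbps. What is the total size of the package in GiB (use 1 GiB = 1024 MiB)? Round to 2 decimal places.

Audio total: 64 + 392 = 456 kbps = 0.456 Mbps.
feature film: 13.246 Mbps × 8160 s = 108087.4 Mb
music video: 8.806 Mbps × 120 s = 1056.7 Mb
product demo: 6.856 Mbps × 1380 s = 9461.3 Mb
Total: 118605.4 Mb = 14825.7 MB.
= 13.81 GiB.

13.81 GiB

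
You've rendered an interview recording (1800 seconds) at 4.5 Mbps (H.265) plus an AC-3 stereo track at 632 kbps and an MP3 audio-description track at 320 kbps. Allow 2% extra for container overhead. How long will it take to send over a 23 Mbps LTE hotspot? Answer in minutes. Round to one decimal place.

7.3 minutes

Audio total: 632 + 320 = 952 kbps = 0.952 Mbps.
Total bitrate: 5.452 Mbps.
File: 5.452 Mbps × 1800 s = 9813.6 Mb.
With 2% container overhead: ×1.02. → 10009.9 Mb.
At 23 Mbps: 10009.9 / 23 = 435.2 s ≈ 7.25 minutes.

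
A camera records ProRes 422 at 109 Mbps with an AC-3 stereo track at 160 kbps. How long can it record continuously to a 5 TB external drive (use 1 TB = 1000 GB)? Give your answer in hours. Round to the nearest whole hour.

Audio: 160 kbps = 0.160 Mbps.
Total bitrate: 109 + 0.160 = 109.160 Mbps.
Capacity: 5 TB = 40,000,000 Mb.
Recording time: 40,000,000 / 109.160 = 366,435 s ≈ 102 hours.

102 hours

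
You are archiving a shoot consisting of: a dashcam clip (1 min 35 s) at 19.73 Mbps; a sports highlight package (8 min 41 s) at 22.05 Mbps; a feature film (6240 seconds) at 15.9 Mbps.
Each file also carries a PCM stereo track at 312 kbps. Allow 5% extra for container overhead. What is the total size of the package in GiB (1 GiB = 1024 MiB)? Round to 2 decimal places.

14.02 GiB

Audio: 312 kbps = 0.312 Mbps.
dashcam clip: 20.042 Mbps × 95 s × 1.05 = 1999.2 Mb
sports highlight package: 22.362 Mbps × 521 s × 1.05 = 12233.1 Mb
feature film: 16.212 Mbps × 6240 s × 1.05 = 106221.0 Mb
Total: 120453.3 Mb = 15056.7 MB.
= 14.02 GiB.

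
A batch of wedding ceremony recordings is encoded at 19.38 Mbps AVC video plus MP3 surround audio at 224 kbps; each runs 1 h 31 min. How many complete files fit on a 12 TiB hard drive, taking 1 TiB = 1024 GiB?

1 h 31 min = 91 min = 5460 s
Audio: 224 kbps = 0.224 Mbps.
Total bitrate: 19.604 Mbps.
Per item: 19.604 Mbps × 5460 s = 107,038 Mb = 13,380 MB.
Capacity: 12 TiB = 105,553,116 Mb; 986.13 items → 986 complete.

986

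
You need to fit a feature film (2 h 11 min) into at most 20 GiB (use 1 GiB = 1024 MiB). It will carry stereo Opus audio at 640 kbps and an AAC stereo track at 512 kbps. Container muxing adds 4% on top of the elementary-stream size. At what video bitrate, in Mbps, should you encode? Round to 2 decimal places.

Budget: 20 GiB = 171798.7 Mb.
Stream payload after overhead: 171798.7 / 1.04 = 165191.0 Mb.
2 h 11 min = 131 min = 7860 s
Total bitrate budget: 165191.0 Mb / 7860 s = 21.017 Mbps.
Audio total: 640 + 512 = 1152 kbps = 1.152 Mbps.
Video: 21.017 − 1.152 = 19.865 Mbps.

19.86 Mbps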